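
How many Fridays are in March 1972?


March 1972 has 31 days
Anchor: Jan 1, 1972. With p = 1972 - 1 = 1971: (p + p//4 - p//100 + p//400) mod 7 = (1971 + 492 - 19 + 4) mod 7 = 2448 mod 7 = 5 -> Saturday (Mon=0 ... Sun=6)
Days before March (Jan-Feb): 60; March 1 index = (5 + 60) mod 7 = 2 -> Wednesday
First Friday is March 3
Fridays: 3, 10, 17, 24, 31

5 Fridays


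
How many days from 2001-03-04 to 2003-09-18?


From 2001-03-04 to 2003-09-18
2001-03-04: days before March = 31 + 28 = 59 (2001 is not a leap year); day of year = 59 + 4 = 63
2003-09-18: days before September = 31 + 28 + 31 + 30 + 31 + 30 + 31 + 31 = 243 (2003 is not a leap year); day of year = 243 + 18 = 261
Rest of 2001: 365 - 63 = 302
Full years 2002 (365): 365
Total = 302 + 365 + 261 = 928

928 days


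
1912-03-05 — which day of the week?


Date: March 5, 1912
Anchor: Jan 1, 1912. With p = 1912 - 1 = 1911: (p + p//4 - p//100 + p//400) mod 7 = (1911 + 477 - 19 + 4) mod 7 = 2373 mod 7 = 0 -> Monday (Mon=0 ... Sun=6)
Days before March (Jan-Feb): 60; offset = 60 + 5 - 1 = 64
Weekday index = (0 + 64) mod 7 = 1

Day of the week: Tuesday


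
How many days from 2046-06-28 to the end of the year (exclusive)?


Day of year: 179 of 365
Remaining = 365 - 179

186 days


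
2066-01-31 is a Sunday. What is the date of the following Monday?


Current: Sunday
Target: Monday
Days ahead: 1

Next Monday: 2066-02-01


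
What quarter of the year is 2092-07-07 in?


Month: July (month 7)
Q1: Jan-Mar, Q2: Apr-Jun, Q3: Jul-Sep, Q4: Oct-Dec

Q3


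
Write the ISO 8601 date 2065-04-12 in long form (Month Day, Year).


ISO 2065-04-12 parses as year=2065, month=04, day=12
Month 4 -> April

April 12, 2065


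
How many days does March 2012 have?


March 2012

31 days


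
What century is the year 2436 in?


Century = (year - 1) // 100 + 1
= (2436 - 1) // 100 + 1
= 2435 // 100 + 1
= 24 + 1

25th century


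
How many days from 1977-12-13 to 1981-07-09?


From 1977-12-13 to 1981-07-09
1977-12-13: days before December = 31 + 28 + 31 + 30 + 31 + 30 + 31 + 31 + 30 + 31 + 30 = 334 (1977 is not a leap year); day of year = 334 + 13 = 347
1981-07-09: days before July = 31 + 28 + 31 + 30 + 31 + 30 = 181 (1981 is not a leap year); day of year = 181 + 9 = 190
Rest of 1977: 365 - 347 = 18
Full years 1978 (365), 1979 (365), 1980 (366): 1096
Total = 18 + 1096 + 190 = 1304

1304 days


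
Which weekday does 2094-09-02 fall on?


Date: September 2, 2094
Anchor: Jan 1, 2094. With p = 2094 - 1 = 2093: (p + p//4 - p//100 + p//400) mod 7 = (2093 + 523 - 20 + 5) mod 7 = 2601 mod 7 = 4 -> Friday (Mon=0 ... Sun=6)
Days before September (Jan-Aug): 243; offset = 243 + 2 - 1 = 244
Weekday index = (4 + 244) mod 7 = 3

Day of the week: Thursday


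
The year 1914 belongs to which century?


Century = (year - 1) // 100 + 1
= (1914 - 1) // 100 + 1
= 1913 // 100 + 1
= 19 + 1

20th century


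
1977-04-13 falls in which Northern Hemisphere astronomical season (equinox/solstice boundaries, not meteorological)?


Date: April 13
Astronomical Spring (approx.; exact equinox/solstice day varies by year): March 20 to June 20
April 13 falls within the Spring window

Spring


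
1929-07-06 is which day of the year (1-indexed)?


Date: July 6, 1929
Days in months 1 through 6: 181
Plus 6 days in July

Day of year: 187


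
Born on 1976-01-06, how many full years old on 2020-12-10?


Birth: 1976-01-06
Reference: 2020-12-10
Year difference: 2020 - 1976 = 44

44 years old


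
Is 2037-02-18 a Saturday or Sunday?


Anchor: Jan 1, 2037. With p = 2037 - 1 = 2036: (p + p//4 - p//100 + p//400) mod 7 = (2036 + 509 - 20 + 5) mod 7 = 2530 mod 7 = 3 -> Thursday (Mon=0 ... Sun=6)
Day of year: 49; offset = 48
Weekday index = (3 + 48) mod 7 = 2 -> Wednesday
Weekend days: Saturday, Sunday

No


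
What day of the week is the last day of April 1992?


April 1992 has 30 days
Anchor: Jan 1, 1992. With p = 1992 - 1 = 1991: (p + p//4 - p//100 + p//400) mod 7 = (1991 + 497 - 19 + 4) mod 7 = 2473 mod 7 = 2 -> Wednesday (Mon=0 ... Sun=6)
Days before April (Jan-Mar): 91; April 1 index = (2 + 91) mod 7 = 2 -> Wednesday
Last day offset: 30 - 1 = 29 days
Weekday index = (2 + 29) mod 7 = 3

Thursday, April 30


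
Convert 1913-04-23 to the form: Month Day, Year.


ISO 1913-04-23 parses as year=1913, month=04, day=23
Month 4 -> April

April 23, 1913


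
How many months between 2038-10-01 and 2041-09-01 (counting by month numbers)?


From October 2038 to September 2041
3 years * 12 = 36 months, minus 1 month = 35

35 months


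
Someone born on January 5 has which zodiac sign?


Date: January 5
Conventional tropical zodiac dates: Capricorn from December 22 onward; Aquarius starts January 20
January 5 falls within the Capricorn range

Capricorn


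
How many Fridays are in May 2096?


May 2096 has 31 days
Anchor: Jan 1, 2096. With p = 2096 - 1 = 2095: (p + p//4 - p//100 + p//400) mod 7 = (2095 + 523 - 20 + 5) mod 7 = 2603 mod 7 = 6 -> Sunday (Mon=0 ... Sun=6)
Days before May (Jan-Apr): 121; May 1 index = (6 + 121) mod 7 = 1 -> Tuesday
First Friday is May 4
Fridays: 4, 11, 18, 25

4 Fridays


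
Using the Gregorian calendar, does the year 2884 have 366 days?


Gregorian leap year rule: divisible by 4, but not by 100, unless also by 400.
2884 is divisible by 4 but not 100 -> leap year

Yes


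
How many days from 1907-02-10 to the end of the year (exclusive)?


Day of year: 41 of 365
Remaining = 365 - 41

324 days


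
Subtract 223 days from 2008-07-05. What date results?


Start: 2008-07-05, subtract 223 days
Back 5 days from July 5 reaches June 30, 2008 -> 218 left
June 2008 has 30 days -> back to May 31, 2008 -> 188 left
May 2008 has 31 days -> back to April 30, 2008 -> 157 left
April 2008 has 30 days -> back to March 31, 2008 -> 127 left
March 2008 has 31 days -> back to February 29, 2008 -> 96 left
February 2008 has 29 days -> back to January 31, 2008 -> 67 left
January 2008 has 31 days -> back to December 31, 2007 -> 36 left
December 2007 has 31 days -> back to November 30, 2007 -> 5 left
November 2007: 30 - 5 = 25 -> lands on November 25

Result: 2007-11-25


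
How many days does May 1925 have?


May 1925

31 days


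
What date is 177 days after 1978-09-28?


Start: 1978-09-28, add 177 days
September 1978 has 30 days: 30 - 28 = 2 days to September 30 -> 175 left
October 1978 has 31 days -> 144 left
November 1978 has 30 days -> 114 left
December 1978 has 31 days -> 83 left
January 1979 has 31 days -> 52 left
February 1979 has 28 days -> 24 left
March 1979: 24 <= 31 -> lands on March 24

Result: 1979-03-24


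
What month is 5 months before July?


July is month 7
7 - 5 = 2

February


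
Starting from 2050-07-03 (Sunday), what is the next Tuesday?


Current: Sunday
Target: Tuesday
Days ahead: 2

Next Tuesday: 2050-07-05


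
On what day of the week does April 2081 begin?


Target: April 1, 2081
Anchor: Jan 1, 2081. With p = 2081 - 1 = 2080: (p + p//4 - p//100 + p//400) mod 7 = (2080 + 520 - 20 + 5) mod 7 = 2585 mod 7 = 2 -> Wednesday (Mon=0 ... Sun=6)
Days before April (Jan-Mar): 90 days
Weekday index = (2 + 90) mod 7 = 1

Tuesday


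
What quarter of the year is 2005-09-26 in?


Month: September (month 9)
Q1: Jan-Mar, Q2: Apr-Jun, Q3: Jul-Sep, Q4: Oct-Dec

Q3


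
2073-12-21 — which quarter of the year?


Month: December (month 12)
Q1: Jan-Mar, Q2: Apr-Jun, Q3: Jul-Sep, Q4: Oct-Dec

Q4


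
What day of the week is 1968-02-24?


Date: February 24, 1968
Anchor: Jan 1, 1968. With p = 1968 - 1 = 1967: (p + p//4 - p//100 + p//400) mod 7 = (1967 + 491 - 19 + 4) mod 7 = 2443 mod 7 = 0 -> Monday (Mon=0 ... Sun=6)
Days before February (Jan): 31; offset = 31 + 24 - 1 = 54
Weekday index = (0 + 54) mod 7 = 5

Day of the week: Saturday


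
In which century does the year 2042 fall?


Century = (year - 1) // 100 + 1
= (2042 - 1) // 100 + 1
= 2041 // 100 + 1
= 20 + 1

21st century


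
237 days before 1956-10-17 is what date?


Start: 1956-10-17, subtract 237 days
Back 17 days from October 17 reaches September 30, 1956 -> 220 left
September 1956 has 30 days -> back to August 31, 1956 -> 190 left
August 1956 has 31 days -> back to July 31, 1956 -> 159 left
July 1956 has 31 days -> back to June 30, 1956 -> 128 left
June 1956 has 30 days -> back to May 31, 1956 -> 98 left
May 1956 has 31 days -> back to April 30, 1956 -> 67 left
April 1956 has 30 days -> back to March 31, 1956 -> 37 left
March 1956 has 31 days -> back to February 29, 1956 -> 6 left
February 1956: 29 - 6 = 23 -> lands on February 23

Result: 1956-02-23


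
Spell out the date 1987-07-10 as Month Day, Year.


ISO 1987-07-10 parses as year=1987, month=07, day=10
Month 7 -> July

July 10, 1987


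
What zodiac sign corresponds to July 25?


Date: July 25
Conventional tropical zodiac dates: Leo from July 23 onward; Virgo starts August 23
July 25 falls within the Leo range

Leo


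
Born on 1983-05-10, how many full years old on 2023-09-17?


Birth: 1983-05-10
Reference: 2023-09-17
Year difference: 2023 - 1983 = 40

40 years old


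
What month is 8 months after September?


September is month 9
9 + 8 = 17; wrap: 17 - 12 = 5

May


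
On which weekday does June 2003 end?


June 2003 has 30 days
Anchor: Jan 1, 2003. With p = 2003 - 1 = 2002: (p + p//4 - p//100 + p//400) mod 7 = (2002 + 500 - 20 + 5) mod 7 = 2487 mod 7 = 2 -> Wednesday (Mon=0 ... Sun=6)
Days before June (Jan-May): 151; June 1 index = (2 + 151) mod 7 = 6 -> Sunday
Last day offset: 30 - 1 = 29 days
Weekday index = (6 + 29) mod 7 = 0

Monday, June 30


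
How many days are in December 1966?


December 1966

31 days


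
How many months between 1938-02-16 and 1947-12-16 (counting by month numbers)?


From February 1938 to December 1947
9 years * 12 = 108 months, plus 10 months = 118

118 months


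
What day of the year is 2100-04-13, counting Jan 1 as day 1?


Date: April 13, 2100
Days in months 1 through 3: 90
Plus 13 days in April

Day of year: 103


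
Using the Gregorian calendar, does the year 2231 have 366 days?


Gregorian leap year rule: divisible by 4, but not by 100, unless also by 400.
2231 is not divisible by 4 -> not a leap year

No


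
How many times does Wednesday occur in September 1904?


September 1904 has 30 days
Anchor: Jan 1, 1904. With p = 1904 - 1 = 1903: (p + p//4 - p//100 + p//400) mod 7 = (1903 + 475 - 19 + 4) mod 7 = 2363 mod 7 = 4 -> Friday (Mon=0 ... Sun=6)
Days before September (Jan-Aug): 244; September 1 index = (4 + 244) mod 7 = 3 -> Thursday
First Wednesday is September 7
Wednesdays: 7, 14, 21, 28

4 Wednesdays


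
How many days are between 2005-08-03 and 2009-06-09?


From 2005-08-03 to 2009-06-09
2005-08-03: days before August = 31 + 28 + 31 + 30 + 31 + 30 + 31 = 212 (2005 is not a leap year); day of year = 212 + 3 = 215
2009-06-09: days before June = 31 + 28 + 31 + 30 + 31 = 151 (2009 is not a leap year); day of year = 151 + 9 = 160
Rest of 2005: 365 - 215 = 150
Full years 2006 (365), 2007 (365), 2008 (366): 1096
Total = 150 + 1096 + 160 = 1406

1406 days


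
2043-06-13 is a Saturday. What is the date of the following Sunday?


Current: Saturday
Target: Sunday
Days ahead: 1

Next Sunday: 2043-06-14


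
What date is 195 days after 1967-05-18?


Start: 1967-05-18, add 195 days
May 1967 has 31 days: 31 - 18 = 13 days to May 31 -> 182 left
June 1967 has 30 days -> 152 left
July 1967 has 31 days -> 121 left
August 1967 has 31 days -> 90 left
September 1967 has 30 days -> 60 left
October 1967 has 31 days -> 29 left
November 1967: 29 <= 30 -> lands on November 29

Result: 1967-11-29


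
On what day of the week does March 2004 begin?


Target: March 1, 2004
Anchor: Jan 1, 2004. With p = 2004 - 1 = 2003: (p + p//4 - p//100 + p//400) mod 7 = (2003 + 500 - 20 + 5) mod 7 = 2488 mod 7 = 3 -> Thursday (Mon=0 ... Sun=6)
Days before March (Jan-Feb): 60 days
Weekday index = (3 + 60) mod 7 = 0

Monday


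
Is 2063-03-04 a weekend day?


Anchor: Jan 1, 2063. With p = 2063 - 1 = 2062: (p + p//4 - p//100 + p//400) mod 7 = (2062 + 515 - 20 + 5) mod 7 = 2562 mod 7 = 0 -> Monday (Mon=0 ... Sun=6)
Day of year: 63; offset = 62
Weekday index = (0 + 62) mod 7 = 6 -> Sunday
Weekend days: Saturday, Sunday

Yes


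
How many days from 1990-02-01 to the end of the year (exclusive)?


Day of year: 32 of 365
Remaining = 365 - 32

333 days


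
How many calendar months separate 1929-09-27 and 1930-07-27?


From September 1929 to July 1930
1 year * 12 = 12 months, minus 2 months = 10

10 months


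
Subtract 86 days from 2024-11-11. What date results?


Start: 2024-11-11, subtract 86 days
Back 11 days from November 11 reaches October 31, 2024 -> 75 left
October 2024 has 31 days -> back to September 30, 2024 -> 44 left
September 2024 has 30 days -> back to August 31, 2024 -> 14 left
August 2024: 31 - 14 = 17 -> lands on August 17

Result: 2024-08-17


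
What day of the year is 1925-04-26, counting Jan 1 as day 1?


Date: April 26, 1925
Days in months 1 through 3: 90
Plus 26 days in April

Day of year: 116


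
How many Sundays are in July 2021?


July 2021 has 31 days
Anchor: Jan 1, 2021. With p = 2021 - 1 = 2020: (p + p//4 - p//100 + p//400) mod 7 = (2020 + 505 - 20 + 5) mod 7 = 2510 mod 7 = 4 -> Friday (Mon=0 ... Sun=6)
Days before July (Jan-Jun): 181; July 1 index = (4 + 181) mod 7 = 3 -> Thursday
First Sunday is July 4
Sundays: 4, 11, 18, 25

4 Sundays


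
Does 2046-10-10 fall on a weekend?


Anchor: Jan 1, 2046. With p = 2046 - 1 = 2045: (p + p//4 - p//100 + p//400) mod 7 = (2045 + 511 - 20 + 5) mod 7 = 2541 mod 7 = 0 -> Monday (Mon=0 ... Sun=6)
Day of year: 283; offset = 282
Weekday index = (0 + 282) mod 7 = 2 -> Wednesday
Weekend days: Saturday, Sunday

No


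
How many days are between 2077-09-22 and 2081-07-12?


From 2077-09-22 to 2081-07-12
2077-09-22: days before September = 31 + 28 + 31 + 30 + 31 + 30 + 31 + 31 = 243 (2077 is not a leap year); day of year = 243 + 22 = 265
2081-07-12: days before July = 31 + 28 + 31 + 30 + 31 + 30 = 181 (2081 is not a leap year); day of year = 181 + 12 = 193
Rest of 2077: 365 - 265 = 100
Full years 2078 (365), 2079 (365), 2080 (366): 1096
Total = 100 + 1096 + 193 = 1389

1389 days


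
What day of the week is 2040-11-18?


Date: November 18, 2040
Anchor: Jan 1, 2040. With p = 2040 - 1 = 2039: (p + p//4 - p//100 + p//400) mod 7 = (2039 + 509 - 20 + 5) mod 7 = 2533 mod 7 = 6 -> Sunday (Mon=0 ... Sun=6)
Days before November (Jan-Oct): 305; offset = 305 + 18 - 1 = 322
Weekday index = (6 + 322) mod 7 = 6

Day of the week: Sunday


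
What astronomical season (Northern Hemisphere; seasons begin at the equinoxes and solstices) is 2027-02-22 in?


Date: February 22
Astronomical Winter (approx.; exact equinox/solstice day varies by year): December 21 to March 19
February 22 falls within the Winter window

Winter


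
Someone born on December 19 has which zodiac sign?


Date: December 19
Conventional tropical zodiac dates: Sagittarius from November 22 onward; Capricorn starts December 22
December 19 falls within the Sagittarius range

Sagittarius


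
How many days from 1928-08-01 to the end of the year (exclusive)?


Day of year: 214 of 366
Remaining = 366 - 214

152 days


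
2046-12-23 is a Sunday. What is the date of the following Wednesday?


Current: Sunday
Target: Wednesday
Days ahead: 3

Next Wednesday: 2046-12-26


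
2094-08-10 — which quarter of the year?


Month: August (month 8)
Q1: Jan-Mar, Q2: Apr-Jun, Q3: Jul-Sep, Q4: Oct-Dec

Q3


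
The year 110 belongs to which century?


Century = (year - 1) // 100 + 1
= (110 - 1) // 100 + 1
= 109 // 100 + 1
= 1 + 1

2nd century


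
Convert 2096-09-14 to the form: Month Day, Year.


ISO 2096-09-14 parses as year=2096, month=09, day=14
Month 9 -> September

September 14, 2096


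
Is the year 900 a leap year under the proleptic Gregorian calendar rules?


Gregorian leap year rule: divisible by 4, but not by 100, unless also by 400.
900 is divisible by 100 but not 400 -> not a leap year

No


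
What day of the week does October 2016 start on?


Target: October 1, 2016
Anchor: Jan 1, 2016. With p = 2016 - 1 = 2015: (p + p//4 - p//100 + p//400) mod 7 = (2015 + 503 - 20 + 5) mod 7 = 2503 mod 7 = 4 -> Friday (Mon=0 ... Sun=6)
Days before October (Jan-Sep): 274 days
Weekday index = (4 + 274) mod 7 = 5

Saturday


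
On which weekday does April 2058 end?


April 2058 has 30 days
Anchor: Jan 1, 2058. With p = 2058 - 1 = 2057: (p + p//4 - p//100 + p//400) mod 7 = (2057 + 514 - 20 + 5) mod 7 = 2556 mod 7 = 1 -> Tuesday (Mon=0 ... Sun=6)
Days before April (Jan-Mar): 90; April 1 index = (1 + 90) mod 7 = 0 -> Monday
Last day offset: 30 - 1 = 29 days
Weekday index = (0 + 29) mod 7 = 1

Tuesday, April 30


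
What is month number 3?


Month 3 of 12

March


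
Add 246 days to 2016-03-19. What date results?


Start: 2016-03-19, add 246 days
March 2016 has 31 days: 31 - 19 = 12 days to March 31 -> 234 left
April 2016 has 30 days -> 204 left
May 2016 has 31 days -> 173 left
June 2016 has 30 days -> 143 left
July 2016 has 31 days -> 112 left
August 2016 has 31 days -> 81 left
September 2016 has 30 days -> 51 left
October 2016 has 31 days -> 20 left
November 2016: 20 <= 30 -> lands on November 20

Result: 2016-11-20


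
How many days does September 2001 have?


September 2001

30 days


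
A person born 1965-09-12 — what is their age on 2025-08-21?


Birth: 1965-09-12
Reference: 2025-08-21
Year difference: 2025 - 1965 = 60
Birthday not yet reached in 2025, subtract 1

59 years old


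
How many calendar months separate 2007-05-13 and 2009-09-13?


From May 2007 to September 2009
2 years * 12 = 24 months, plus 4 months = 28

28 months


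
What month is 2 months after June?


June is month 6
6 + 2 = 8

August


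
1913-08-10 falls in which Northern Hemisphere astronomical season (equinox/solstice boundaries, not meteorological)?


Date: August 10
Astronomical Summer (approx.; exact equinox/solstice day varies by year): June 21 to September 21
August 10 falls within the Summer window

Summer


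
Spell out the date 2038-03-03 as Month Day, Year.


ISO 2038-03-03 parses as year=2038, month=03, day=03
Month 3 -> March

March 3, 2038


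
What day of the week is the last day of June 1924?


June 1924 has 30 days
Anchor: Jan 1, 1924. With p = 1924 - 1 = 1923: (p + p//4 - p//100 + p//400) mod 7 = (1923 + 480 - 19 + 4) mod 7 = 2388 mod 7 = 1 -> Tuesday (Mon=0 ... Sun=6)
Days before June (Jan-May): 152; June 1 index = (1 + 152) mod 7 = 6 -> Sunday
Last day offset: 30 - 1 = 29 days
Weekday index = (6 + 29) mod 7 = 0

Monday, June 30


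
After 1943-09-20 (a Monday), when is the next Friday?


Current: Monday
Target: Friday
Days ahead: 4

Next Friday: 1943-09-24


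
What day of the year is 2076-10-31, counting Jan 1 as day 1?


Date: October 31, 2076
Days in months 1 through 9: 274
Plus 31 days in October

Day of year: 305


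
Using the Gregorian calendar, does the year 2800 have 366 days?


Gregorian leap year rule: divisible by 4, but not by 100, unless also by 400.
2800 is divisible by 400 -> leap year

Yes


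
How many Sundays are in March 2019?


March 2019 has 31 days
Anchor: Jan 1, 2019. With p = 2019 - 1 = 2018: (p + p//4 - p//100 + p//400) mod 7 = (2018 + 504 - 20 + 5) mod 7 = 2507 mod 7 = 1 -> Tuesday (Mon=0 ... Sun=6)
Days before March (Jan-Feb): 59; March 1 index = (1 + 59) mod 7 = 4 -> Friday
First Sunday is March 3
Sundays: 3, 10, 17, 24, 31

5 Sundays


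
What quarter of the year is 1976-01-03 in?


Month: January (month 1)
Q1: Jan-Mar, Q2: Apr-Jun, Q3: Jul-Sep, Q4: Oct-Dec

Q1


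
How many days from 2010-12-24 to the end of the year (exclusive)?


Day of year: 358 of 365
Remaining = 365 - 358

7 days


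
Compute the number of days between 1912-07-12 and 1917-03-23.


From 1912-07-12 to 1917-03-23
1912-07-12: days before July = 31 + 29 + 31 + 30 + 31 + 30 = 182 (1912 is a leap year); day of year = 182 + 12 = 194
1917-03-23: days before March = 31 + 28 = 59 (1917 is not a leap year); day of year = 59 + 23 = 82
Rest of 1912: 366 - 194 = 172
Full years 1913 (365), 1914 (365), 1915 (365), 1916 (366): 1461
Total = 172 + 1461 + 82 = 1715

1715 days


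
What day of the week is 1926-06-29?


Date: June 29, 1926
Anchor: Jan 1, 1926. With p = 1926 - 1 = 1925: (p + p//4 - p//100 + p//400) mod 7 = (1925 + 481 - 19 + 4) mod 7 = 2391 mod 7 = 4 -> Friday (Mon=0 ... Sun=6)
Days before June (Jan-May): 151; offset = 151 + 29 - 1 = 179
Weekday index = (4 + 179) mod 7 = 1

Day of the week: Tuesday


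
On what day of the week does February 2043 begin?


Target: February 1, 2043
Anchor: Jan 1, 2043. With p = 2043 - 1 = 2042: (p + p//4 - p//100 + p//400) mod 7 = (2042 + 510 - 20 + 5) mod 7 = 2537 mod 7 = 3 -> Thursday (Mon=0 ... Sun=6)
Days before February (Jan): 31 days
Weekday index = (3 + 31) mod 7 = 6

Sunday


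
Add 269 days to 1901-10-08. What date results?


Start: 1901-10-08, add 269 days
October 1901 has 31 days: 31 - 8 = 23 days to October 31 -> 246 left
November 1901 has 30 days -> 216 left
December 1901 has 31 days -> 185 left
January 1902 has 31 days -> 154 left
February 1902 has 28 days -> 126 left
March 1902 has 31 days -> 95 left
April 1902 has 30 days -> 65 left
May 1902 has 31 days -> 34 left
June 1902 has 30 days -> 4 left
July 1902: 4 <= 31 -> lands on July 4

Result: 1902-07-04


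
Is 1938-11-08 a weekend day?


Anchor: Jan 1, 1938. With p = 1938 - 1 = 1937: (p + p//4 - p//100 + p//400) mod 7 = (1937 + 484 - 19 + 4) mod 7 = 2406 mod 7 = 5 -> Saturday (Mon=0 ... Sun=6)
Day of year: 312; offset = 311
Weekday index = (5 + 311) mod 7 = 1 -> Tuesday
Weekend days: Saturday, Sunday

No


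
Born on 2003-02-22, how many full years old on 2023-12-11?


Birth: 2003-02-22
Reference: 2023-12-11
Year difference: 2023 - 2003 = 20

20 years old


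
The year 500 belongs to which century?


Century = (year - 1) // 100 + 1
= (500 - 1) // 100 + 1
= 499 // 100 + 1
= 4 + 1

5th century


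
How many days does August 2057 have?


August 2057

31 days


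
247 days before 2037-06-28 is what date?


Start: 2037-06-28, subtract 247 days
Back 28 days from June 28 reaches May 31, 2037 -> 219 left
May 2037 has 31 days -> back to April 30, 2037 -> 188 left
April 2037 has 30 days -> back to March 31, 2037 -> 158 left
March 2037 has 31 days -> back to February 28, 2037 -> 127 left
February 2037 has 28 days -> back to January 31, 2037 -> 99 left
January 2037 has 31 days -> back to December 31, 2036 -> 68 left
December 2036 has 31 days -> back to November 30, 2036 -> 37 left
November 2036 has 30 days -> back to October 31, 2036 -> 7 left
October 2036: 31 - 7 = 24 -> lands on October 24

Result: 2036-10-24


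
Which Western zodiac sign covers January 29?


Date: January 29
Conventional tropical zodiac dates: Aquarius from January 20 onward; Pisces starts February 19
January 29 falls within the Aquarius range

Aquarius


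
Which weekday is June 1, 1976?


Target: June 1, 1976
Anchor: Jan 1, 1976. With p = 1976 - 1 = 1975: (p + p//4 - p//100 + p//400) mod 7 = (1975 + 493 - 19 + 4) mod 7 = 2453 mod 7 = 3 -> Thursday (Mon=0 ... Sun=6)
Days before June (Jan-May): 152 days
Weekday index = (3 + 152) mod 7 = 1

Tuesday


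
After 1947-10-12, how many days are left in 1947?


Day of year: 285 of 365
Remaining = 365 - 285

80 days


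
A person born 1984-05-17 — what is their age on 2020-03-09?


Birth: 1984-05-17
Reference: 2020-03-09
Year difference: 2020 - 1984 = 36
Birthday not yet reached in 2020, subtract 1

35 years old


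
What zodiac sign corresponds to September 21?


Date: September 21
Conventional tropical zodiac dates: Virgo from August 23 onward; Libra starts September 23
September 21 falls within the Virgo range

Virgo


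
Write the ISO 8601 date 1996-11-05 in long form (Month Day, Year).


ISO 1996-11-05 parses as year=1996, month=11, day=05
Month 11 -> November

November 5, 1996


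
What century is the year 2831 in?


Century = (year - 1) // 100 + 1
= (2831 - 1) // 100 + 1
= 2830 // 100 + 1
= 28 + 1

29th century


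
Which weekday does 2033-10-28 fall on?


Date: October 28, 2033
Anchor: Jan 1, 2033. With p = 2033 - 1 = 2032: (p + p//4 - p//100 + p//400) mod 7 = (2032 + 508 - 20 + 5) mod 7 = 2525 mod 7 = 5 -> Saturday (Mon=0 ... Sun=6)
Days before October (Jan-Sep): 273; offset = 273 + 28 - 1 = 300
Weekday index = (5 + 300) mod 7 = 4

Day of the week: Friday


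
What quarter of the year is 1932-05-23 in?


Month: May (month 5)
Q1: Jan-Mar, Q2: Apr-Jun, Q3: Jul-Sep, Q4: Oct-Dec

Q2


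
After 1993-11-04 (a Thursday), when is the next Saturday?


Current: Thursday
Target: Saturday
Days ahead: 2

Next Saturday: 1993-11-06


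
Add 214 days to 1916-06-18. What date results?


Start: 1916-06-18, add 214 days
June 1916 has 30 days: 30 - 18 = 12 days to June 30 -> 202 left
July 1916 has 31 days -> 171 left
August 1916 has 31 days -> 140 left
September 1916 has 30 days -> 110 left
October 1916 has 31 days -> 79 left
November 1916 has 30 days -> 49 left
December 1916 has 31 days -> 18 left
January 1917: 18 <= 31 -> lands on January 18

Result: 1917-01-18


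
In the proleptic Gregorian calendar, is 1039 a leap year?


Gregorian leap year rule: divisible by 4, but not by 100, unless also by 400.
1039 is not divisible by 4 -> not a leap year

No


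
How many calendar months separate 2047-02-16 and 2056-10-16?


From February 2047 to October 2056
9 years * 12 = 108 months, plus 8 months = 116

116 months


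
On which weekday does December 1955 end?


December 1955 has 31 days
Anchor: Jan 1, 1955. With p = 1955 - 1 = 1954: (p + p//4 - p//100 + p//400) mod 7 = (1954 + 488 - 19 + 4) mod 7 = 2427 mod 7 = 5 -> Saturday (Mon=0 ... Sun=6)
Days before December (Jan-Nov): 334; December 1 index = (5 + 334) mod 7 = 3 -> Thursday
Last day offset: 31 - 1 = 30 days
Weekday index = (3 + 30) mod 7 = 5

Saturday, December 31


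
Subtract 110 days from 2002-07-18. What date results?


Start: 2002-07-18, subtract 110 days
Back 18 days from July 18 reaches June 30, 2002 -> 92 left
June 2002 has 30 days -> back to May 31, 2002 -> 62 left
May 2002 has 31 days -> back to April 30, 2002 -> 31 left
April 2002 has 30 days -> back to March 31, 2002 -> 1 left
March 2002: 31 - 1 = 30 -> lands on March 30

Result: 2002-03-30


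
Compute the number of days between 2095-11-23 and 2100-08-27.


From 2095-11-23 to 2100-08-27
2095-11-23: days before November = 31 + 28 + 31 + 30 + 31 + 30 + 31 + 31 + 30 + 31 = 304 (2095 is not a leap year); day of year = 304 + 23 = 327
2100-08-27: days before August = 31 + 28 + 31 + 30 + 31 + 30 + 31 = 212 (2100 is not a leap year); day of year = 212 + 27 = 239
Rest of 2095: 365 - 327 = 38
Full years 2096 (366), 2097 (365), 2098 (365), 2099 (365): 1461
Total = 38 + 1461 + 239 = 1738

1738 days


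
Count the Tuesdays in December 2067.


December 2067 has 31 days
Anchor: Jan 1, 2067. With p = 2067 - 1 = 2066: (p + p//4 - p//100 + p//400) mod 7 = (2066 + 516 - 20 + 5) mod 7 = 2567 mod 7 = 5 -> Saturday (Mon=0 ... Sun=6)
Days before December (Jan-Nov): 334; December 1 index = (5 + 334) mod 7 = 3 -> Thursday
First Tuesday is December 6
Tuesdays: 6, 13, 20, 27

4 Tuesdays


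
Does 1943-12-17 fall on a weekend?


Anchor: Jan 1, 1943. With p = 1943 - 1 = 1942: (p + p//4 - p//100 + p//400) mod 7 = (1942 + 485 - 19 + 4) mod 7 = 2412 mod 7 = 4 -> Friday (Mon=0 ... Sun=6)
Day of year: 351; offset = 350
Weekday index = (4 + 350) mod 7 = 4 -> Friday
Weekend days: Saturday, Sunday

No


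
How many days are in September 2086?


September 2086

30 days


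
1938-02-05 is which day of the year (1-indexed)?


Date: February 5, 1938
Days in months 1 through 1: 31
Plus 5 days in February

Day of year: 36


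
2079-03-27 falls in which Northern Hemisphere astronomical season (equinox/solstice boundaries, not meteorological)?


Date: March 27
Astronomical Spring (approx.; exact equinox/solstice day varies by year): March 20 to June 20
March 27 falls within the Spring window

Spring


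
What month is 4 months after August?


August is month 8
8 + 4 = 12

December


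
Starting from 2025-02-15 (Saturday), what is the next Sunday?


Current: Saturday
Target: Sunday
Days ahead: 1

Next Sunday: 2025-02-16


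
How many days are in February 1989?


February 1989 (leap year: no)

28 days


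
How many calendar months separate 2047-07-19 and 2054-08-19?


From July 2047 to August 2054
7 years * 12 = 84 months, plus 1 month = 85

85 months


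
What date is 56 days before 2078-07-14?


Start: 2078-07-14, subtract 56 days
Back 14 days from July 14 reaches June 30, 2078 -> 42 left
June 2078 has 30 days -> back to May 31, 2078 -> 12 left
May 2078: 31 - 12 = 19 -> lands on May 19

Result: 2078-05-19


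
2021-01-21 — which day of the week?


Date: January 21, 2021
Anchor: Jan 1, 2021. With p = 2021 - 1 = 2020: (p + p//4 - p//100 + p//400) mod 7 = (2020 + 505 - 20 + 5) mod 7 = 2510 mod 7 = 4 -> Friday (Mon=0 ... Sun=6)
Days into year = 21 - 1 = 20
Weekday index = (4 + 20) mod 7 = 3

Day of the week: Thursday


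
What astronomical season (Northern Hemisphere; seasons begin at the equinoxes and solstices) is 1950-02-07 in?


Date: February 7
Astronomical Winter (approx.; exact equinox/solstice day varies by year): December 21 to March 19
February 7 falls within the Winter window

Winter


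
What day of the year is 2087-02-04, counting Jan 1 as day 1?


Date: February 4, 2087
Days in months 1 through 1: 31
Plus 4 days in February

Day of year: 35


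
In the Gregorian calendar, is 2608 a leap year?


Gregorian leap year rule: divisible by 4, but not by 100, unless also by 400.
2608 is divisible by 4 but not 100 -> leap year

Yes


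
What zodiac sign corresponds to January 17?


Date: January 17
Conventional tropical zodiac dates: Capricorn from December 22 onward; Aquarius starts January 20
January 17 falls within the Capricorn range

Capricorn


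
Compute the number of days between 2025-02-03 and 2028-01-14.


From 2025-02-03 to 2028-01-14
2025-02-03: days before February = 31; day of year = 31 + 3 = 34
2028-01-14: day of year = 14
Rest of 2025: 365 - 34 = 331
Full years 2026 (365), 2027 (365): 730
Total = 331 + 730 + 14 = 1075

1075 days


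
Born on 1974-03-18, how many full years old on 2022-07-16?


Birth: 1974-03-18
Reference: 2022-07-16
Year difference: 2022 - 1974 = 48

48 years old


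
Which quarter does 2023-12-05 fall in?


Month: December (month 12)
Q1: Jan-Mar, Q2: Apr-Jun, Q3: Jul-Sep, Q4: Oct-Dec

Q4


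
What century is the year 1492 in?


Century = (year - 1) // 100 + 1
= (1492 - 1) // 100 + 1
= 1491 // 100 + 1
= 14 + 1

15th century


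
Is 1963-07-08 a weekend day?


Anchor: Jan 1, 1963. With p = 1963 - 1 = 1962: (p + p//4 - p//100 + p//400) mod 7 = (1962 + 490 - 19 + 4) mod 7 = 2437 mod 7 = 1 -> Tuesday (Mon=0 ... Sun=6)
Day of year: 189; offset = 188
Weekday index = (1 + 188) mod 7 = 0 -> Monday
Weekend days: Saturday, Sunday

No


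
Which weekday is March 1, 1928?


Target: March 1, 1928
Anchor: Jan 1, 1928. With p = 1928 - 1 = 1927: (p + p//4 - p//100 + p//400) mod 7 = (1927 + 481 - 19 + 4) mod 7 = 2393 mod 7 = 6 -> Sunday (Mon=0 ... Sun=6)
Days before March (Jan-Feb): 60 days
Weekday index = (6 + 60) mod 7 = 3

Thursday


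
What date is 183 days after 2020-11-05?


Start: 2020-11-05, add 183 days
November 2020 has 30 days: 30 - 5 = 25 days to November 30 -> 158 left
December 2020 has 31 days -> 127 left
January 2021 has 31 days -> 96 left
February 2021 has 28 days -> 68 left
March 2021 has 31 days -> 37 left
April 2021 has 30 days -> 7 left
May 2021: 7 <= 31 -> lands on May 7

Result: 2021-05-07


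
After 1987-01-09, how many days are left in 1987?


Day of year: 9 of 365
Remaining = 365 - 9

356 days


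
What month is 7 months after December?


December is month 12
12 + 7 = 19; wrap: 19 - 12 = 7

July


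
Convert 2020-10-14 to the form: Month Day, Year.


ISO 2020-10-14 parses as year=2020, month=10, day=14
Month 10 -> October

October 14, 2020


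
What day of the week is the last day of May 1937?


May 1937 has 31 days
Anchor: Jan 1, 1937. With p = 1937 - 1 = 1936: (p + p//4 - p//100 + p//400) mod 7 = (1936 + 484 - 19 + 4) mod 7 = 2405 mod 7 = 4 -> Friday (Mon=0 ... Sun=6)
Days before May (Jan-Apr): 120; May 1 index = (4 + 120) mod 7 = 5 -> Saturday
Last day offset: 31 - 1 = 30 days
Weekday index = (5 + 30) mod 7 = 0

Monday, May 31


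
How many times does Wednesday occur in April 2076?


April 2076 has 30 days
Anchor: Jan 1, 2076. With p = 2076 - 1 = 2075: (p + p//4 - p//100 + p//400) mod 7 = (2075 + 518 - 20 + 5) mod 7 = 2578 mod 7 = 2 -> Wednesday (Mon=0 ... Sun=6)
Days before April (Jan-Mar): 91; April 1 index = (2 + 91) mod 7 = 2 -> Wednesday
First Wednesday is April 1
Wednesdays: 1, 8, 15, 22, 29

5 Wednesdays


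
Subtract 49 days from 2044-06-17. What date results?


Start: 2044-06-17, subtract 49 days
Back 17 days from June 17 reaches May 31, 2044 -> 32 left
May 2044 has 31 days -> back to April 30, 2044 -> 1 left
April 2044: 30 - 1 = 29 -> lands on April 29

Result: 2044-04-29


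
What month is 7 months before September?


September is month 9
9 - 7 = 2

February


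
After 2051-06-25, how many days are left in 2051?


Day of year: 176 of 365
Remaining = 365 - 176

189 days


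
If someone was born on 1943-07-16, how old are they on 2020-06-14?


Birth: 1943-07-16
Reference: 2020-06-14
Year difference: 2020 - 1943 = 77
Birthday not yet reached in 2020, subtract 1

76 years old


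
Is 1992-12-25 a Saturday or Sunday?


Anchor: Jan 1, 1992. With p = 1992 - 1 = 1991: (p + p//4 - p//100 + p//400) mod 7 = (1991 + 497 - 19 + 4) mod 7 = 2473 mod 7 = 2 -> Wednesday (Mon=0 ... Sun=6)
Day of year: 360; offset = 359
Weekday index = (2 + 359) mod 7 = 4 -> Friday
Weekend days: Saturday, Sunday

No


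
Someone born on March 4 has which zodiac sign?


Date: March 4
Conventional tropical zodiac dates: Pisces from February 19 onward; Aries starts March 21
March 4 falls within the Pisces range

Pisces


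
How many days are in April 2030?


April 2030

30 days


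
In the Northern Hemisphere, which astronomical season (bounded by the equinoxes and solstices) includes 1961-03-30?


Date: March 30
Astronomical Spring (approx.; exact equinox/solstice day varies by year): March 20 to June 20
March 30 falls within the Spring window

Spring


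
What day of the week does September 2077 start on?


Target: September 1, 2077
Anchor: Jan 1, 2077. With p = 2077 - 1 = 2076: (p + p//4 - p//100 + p//400) mod 7 = (2076 + 519 - 20 + 5) mod 7 = 2580 mod 7 = 4 -> Friday (Mon=0 ... Sun=6)
Days before September (Jan-Aug): 243 days
Weekday index = (4 + 243) mod 7 = 2

Wednesday


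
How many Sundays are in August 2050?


August 2050 has 31 days
Anchor: Jan 1, 2050. With p = 2050 - 1 = 2049: (p + p//4 - p//100 + p//400) mod 7 = (2049 + 512 - 20 + 5) mod 7 = 2546 mod 7 = 5 -> Saturday (Mon=0 ... Sun=6)
Days before August (Jan-Jul): 212; August 1 index = (5 + 212) mod 7 = 0 -> Monday
First Sunday is August 7
Sundays: 7, 14, 21, 28

4 Sundays


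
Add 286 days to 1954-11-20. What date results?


Start: 1954-11-20, add 286 days
November 1954 has 30 days: 30 - 20 = 10 days to November 30 -> 276 left
December 1954 has 31 days -> 245 left
January 1955 has 31 days -> 214 left
February 1955 has 28 days -> 186 left
March 1955 has 31 days -> 155 left
April 1955 has 30 days -> 125 left
May 1955 has 31 days -> 94 left
June 1955 has 30 days -> 64 left
July 1955 has 31 days -> 33 left
August 1955 has 31 days -> 2 left
September 1955: 2 <= 30 -> lands on September 2

Result: 1955-09-02


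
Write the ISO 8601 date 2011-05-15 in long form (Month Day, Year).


ISO 2011-05-15 parses as year=2011, month=05, day=15
Month 5 -> May

May 15, 2011


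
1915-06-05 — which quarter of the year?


Month: June (month 6)
Q1: Jan-Mar, Q2: Apr-Jun, Q3: Jul-Sep, Q4: Oct-Dec

Q2


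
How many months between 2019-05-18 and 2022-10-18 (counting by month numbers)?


From May 2019 to October 2022
3 years * 12 = 36 months, plus 5 months = 41

41 months


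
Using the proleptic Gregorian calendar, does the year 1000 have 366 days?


Gregorian leap year rule: divisible by 4, but not by 100, unless also by 400.
1000 is divisible by 100 but not 400 -> not a leap year

No


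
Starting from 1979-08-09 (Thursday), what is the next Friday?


Current: Thursday
Target: Friday
Days ahead: 1

Next Friday: 1979-08-10


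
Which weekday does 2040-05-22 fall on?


Date: May 22, 2040
Anchor: Jan 1, 2040. With p = 2040 - 1 = 2039: (p + p//4 - p//100 + p//400) mod 7 = (2039 + 509 - 20 + 5) mod 7 = 2533 mod 7 = 6 -> Sunday (Mon=0 ... Sun=6)
Days before May (Jan-Apr): 121; offset = 121 + 22 - 1 = 142
Weekday index = (6 + 142) mod 7 = 1

Day of the week: Tuesday


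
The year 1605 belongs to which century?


Century = (year - 1) // 100 + 1
= (1605 - 1) // 100 + 1
= 1604 // 100 + 1
= 16 + 1

17th century


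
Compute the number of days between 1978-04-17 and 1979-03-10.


From 1978-04-17 to 1979-03-10
1978-04-17: days before April = 31 + 28 + 31 = 90 (1978 is not a leap year); day of year = 90 + 17 = 107
1979-03-10: days before March = 31 + 28 = 59 (1979 is not a leap year); day of year = 59 + 10 = 69
Rest of 1978: 365 - 107 = 258
Total = 258 + 69 = 327

327 days


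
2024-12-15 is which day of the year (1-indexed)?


Date: December 15, 2024
Days in months 1 through 11: 335
Plus 15 days in December

Day of year: 350


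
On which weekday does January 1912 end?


January 1912 has 31 days
Anchor: Jan 1, 1912. With p = 1912 - 1 = 1911: (p + p//4 - p//100 + p//400) mod 7 = (1911 + 477 - 19 + 4) mod 7 = 2373 mod 7 = 0 -> Monday (Mon=0 ... Sun=6)
January 1 is the anchor itself -> Monday
Last day offset: 31 - 1 = 30 days
Weekday index = (0 + 30) mod 7 = 2

Wednesday, January 31


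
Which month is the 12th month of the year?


Month 12 of 12

December


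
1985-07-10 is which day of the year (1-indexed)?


Date: July 10, 1985
Days in months 1 through 6: 181
Plus 10 days in July

Day of year: 191


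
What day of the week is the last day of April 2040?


April 2040 has 30 days
Anchor: Jan 1, 2040. With p = 2040 - 1 = 2039: (p + p//4 - p//100 + p//400) mod 7 = (2039 + 509 - 20 + 5) mod 7 = 2533 mod 7 = 6 -> Sunday (Mon=0 ... Sun=6)
Days before April (Jan-Mar): 91; April 1 index = (6 + 91) mod 7 = 6 -> Sunday
Last day offset: 30 - 1 = 29 days
Weekday index = (6 + 29) mod 7 = 0

Monday, April 30


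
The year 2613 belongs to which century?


Century = (year - 1) // 100 + 1
= (2613 - 1) // 100 + 1
= 2612 // 100 + 1
= 26 + 1

27th century


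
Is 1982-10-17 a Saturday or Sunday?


Anchor: Jan 1, 1982. With p = 1982 - 1 = 1981: (p + p//4 - p//100 + p//400) mod 7 = (1981 + 495 - 19 + 4) mod 7 = 2461 mod 7 = 4 -> Friday (Mon=0 ... Sun=6)
Day of year: 290; offset = 289
Weekday index = (4 + 289) mod 7 = 6 -> Sunday
Weekend days: Saturday, Sunday

Yes


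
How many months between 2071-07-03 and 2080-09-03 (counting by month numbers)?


From July 2071 to September 2080
9 years * 12 = 108 months, plus 2 months = 110

110 months


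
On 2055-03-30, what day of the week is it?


Date: March 30, 2055
Anchor: Jan 1, 2055. With p = 2055 - 1 = 2054: (p + p//4 - p//100 + p//400) mod 7 = (2054 + 513 - 20 + 5) mod 7 = 2552 mod 7 = 4 -> Friday (Mon=0 ... Sun=6)
Days before March (Jan-Feb): 59; offset = 59 + 30 - 1 = 88
Weekday index = (4 + 88) mod 7 = 1

Day of the week: Tuesday
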